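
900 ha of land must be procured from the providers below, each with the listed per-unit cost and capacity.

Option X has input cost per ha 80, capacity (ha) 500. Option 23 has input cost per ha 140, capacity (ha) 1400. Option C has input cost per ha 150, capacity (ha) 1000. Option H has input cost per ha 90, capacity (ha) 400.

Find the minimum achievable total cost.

Use providers in increasing cost order.
Option X (80): use full 500 — 400 ha to go.
Option H (90): use full 400 — 0 ha to go.
Option 23, Option C: unused.
Cost = 500×80 + 400×90 = 76000.

76000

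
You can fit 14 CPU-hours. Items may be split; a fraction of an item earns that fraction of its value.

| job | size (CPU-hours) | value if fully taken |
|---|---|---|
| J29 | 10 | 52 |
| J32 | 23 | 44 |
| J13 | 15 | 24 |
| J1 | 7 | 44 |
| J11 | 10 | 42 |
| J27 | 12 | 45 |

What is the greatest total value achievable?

Best value per unit of size first: J1 44/7≈6.29, J29 52/10≈5.2, J11 42/10≈4.2, J27 45/12≈3.75, J32 44/23≈1.91, J13 24/15≈1.6.
All 7 CPU-hours of J1 fit (value 44) → 7 remain.
Fill the last 7 CPU-hours with part of J29: 7/10 of it earns 36.4.
Total value = 80.4.

80.4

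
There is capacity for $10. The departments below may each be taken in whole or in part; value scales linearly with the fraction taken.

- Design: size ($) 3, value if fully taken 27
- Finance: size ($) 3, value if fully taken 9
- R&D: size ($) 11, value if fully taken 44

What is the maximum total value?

Best value per unit of size first: Design 27/3≈9, R&D 44/11≈4, Finance 9/3≈3.
Take all of Design (3 $, value 27) → 7 $ left.
Fill the last 7 $ with part of R&D: 7/11 of it earns 28.
Total value = 55.

55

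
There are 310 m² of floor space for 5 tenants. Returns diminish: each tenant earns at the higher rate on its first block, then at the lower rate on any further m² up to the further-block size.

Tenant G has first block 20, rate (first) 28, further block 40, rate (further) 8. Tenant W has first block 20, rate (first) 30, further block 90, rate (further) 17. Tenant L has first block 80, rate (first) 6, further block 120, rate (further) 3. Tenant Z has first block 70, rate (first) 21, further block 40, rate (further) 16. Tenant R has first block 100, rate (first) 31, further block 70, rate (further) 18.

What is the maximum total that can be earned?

Treat each block as its own option and order by rate: Tenant R/first 31 > Tenant W/first 30 > Tenant G/first 28 > Tenant Z/first 21 > Tenant R/second 18 > Tenant W/second 17 > Tenant Z/second 16 > Tenant G/second 8 > Tenant L/first 6 > Tenant L/second 3.
Tenant R first at 31: fill all 100 ; 210 left.
Tenant W/first (30): +20 ; 190 left.
Tenant G first at 28: fill all 20 ; 170 left.
Fill Tenant Z first block (70 at 21) ; 100 left.
Tenant R second at 18: fill all 70 ; 30 left.
30 remain; put them into Tenant W second at 17.
Total = 31×100 + 30×20 + 28×20 + 21×70 + 18×70 + 17×30 = 7500.

7500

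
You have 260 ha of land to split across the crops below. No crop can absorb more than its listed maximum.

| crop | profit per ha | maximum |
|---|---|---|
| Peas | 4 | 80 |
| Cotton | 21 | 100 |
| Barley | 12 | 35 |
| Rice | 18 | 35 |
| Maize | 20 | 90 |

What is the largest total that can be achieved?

Order the crops by profit per ha: Cotton 21 > Maize 20 > Rice 18 > Barley 12 > Peas 4.
Give Cotton 100 to hit its cap of 100 → 160 left.
Give Maize 90 to hit its cap of 90 → 70 left.
Rice takes 35 to reach its cap of 35 → 35 left.
Barley takes 35 to reach its cap of 35 → 0 left.
Total = 21×100 + 12×35 + 18×35 + 20×90 = 4950.

4950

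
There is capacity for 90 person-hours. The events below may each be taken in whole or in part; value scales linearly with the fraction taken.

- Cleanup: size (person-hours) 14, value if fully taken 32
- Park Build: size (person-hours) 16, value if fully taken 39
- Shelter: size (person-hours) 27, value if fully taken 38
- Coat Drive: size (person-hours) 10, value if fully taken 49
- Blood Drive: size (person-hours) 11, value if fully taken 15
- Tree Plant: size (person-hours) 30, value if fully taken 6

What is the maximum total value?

Sort by value density: Coat Drive 49/10≈4.9, Park Build 39/16≈2.44, Cleanup 32/14≈2.29, Shelter 38/27≈1.41, Blood Drive 15/11≈1.36, Tree Plant 6/30≈0.2.
Take all of Coat Drive (10 person-hours, value 49) → 80 person-hours left.
All 16 person-hours of Park Build fit (value 39) → 64 remain.
Take all of Cleanup (14 person-hours, value 32) → 50 person-hours left.
Shelter: take in full, 27 person-hours for value 38 → 23 left.
Blood Drive: take in full, 11 person-hours for value 15 → 12 left.
Only 12 person-hours remain; take 12/30 of Tree Plant for value 6×12/30 = 2.4.
Total value = 175.4.

175.4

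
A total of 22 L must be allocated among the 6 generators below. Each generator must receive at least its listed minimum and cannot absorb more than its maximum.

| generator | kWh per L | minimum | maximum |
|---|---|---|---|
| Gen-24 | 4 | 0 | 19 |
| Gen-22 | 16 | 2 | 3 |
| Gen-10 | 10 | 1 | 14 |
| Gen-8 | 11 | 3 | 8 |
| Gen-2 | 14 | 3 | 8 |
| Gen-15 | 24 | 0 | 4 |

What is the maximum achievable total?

332

Meeting every minimum uses 0+2+1+3+3+0 = 9 L, leaving 13.
Rank by kWh per L: Gen-15 24 > Gen-22 16 > Gen-2 14 > Gen-8 11 > Gen-10 10 > Gen-24 4.
Gen-15: +4 to 4 (cap) ; 9 left.
Gen-22 takes 1 more to reach its cap of 3 ; 8 left.
Give Gen-2 5 more to hit its cap of 8 ; 3 left.
Gen-8: +3 (room for 5) → 6. Pool exhausted.
Total = 16×3 + 10×1 + 11×6 + 14×8 + 24×4 = 332.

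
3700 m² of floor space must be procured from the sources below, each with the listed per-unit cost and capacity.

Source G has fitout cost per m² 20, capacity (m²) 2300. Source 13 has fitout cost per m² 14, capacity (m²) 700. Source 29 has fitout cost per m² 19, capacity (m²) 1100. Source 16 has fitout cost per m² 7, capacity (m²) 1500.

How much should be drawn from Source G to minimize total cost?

400

Use sources in increasing cost order.
Take 1500 from Source 16 at 7 ; need 2200 more.
Take 700 from Source 13 at 14 ; need 1500 more.
Take 1100 from Source 29 at 19 ; need 400 more.
Take 400 from Source G at 20 to finish.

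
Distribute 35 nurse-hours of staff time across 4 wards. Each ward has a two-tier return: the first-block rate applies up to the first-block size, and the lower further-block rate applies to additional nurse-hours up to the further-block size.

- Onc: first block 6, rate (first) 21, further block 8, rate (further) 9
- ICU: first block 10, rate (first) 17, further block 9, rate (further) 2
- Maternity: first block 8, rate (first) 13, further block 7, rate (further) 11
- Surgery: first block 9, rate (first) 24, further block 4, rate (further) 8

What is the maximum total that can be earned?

Rank every tier by rate: Surgery/first 24 > Onc/first 21 > ICU/first 17 > Maternity/first 13 > Maternity/second 11 > Onc/second 9 > Surgery/second 8 > ICU/second 2.
Surgery/first (24): +9 ; 26 left.
Fill Onc first block (6 at 21) ; 20 left.
ICU/first (17): +10 ; 10 left.
Maternity/first (13): +8 ; 2 left.
Maternity/second: +2 of 7 at 11; pool empty.
Total = 24×9 + 21×6 + 17×10 + 13×8 + 11×2 = 638.

638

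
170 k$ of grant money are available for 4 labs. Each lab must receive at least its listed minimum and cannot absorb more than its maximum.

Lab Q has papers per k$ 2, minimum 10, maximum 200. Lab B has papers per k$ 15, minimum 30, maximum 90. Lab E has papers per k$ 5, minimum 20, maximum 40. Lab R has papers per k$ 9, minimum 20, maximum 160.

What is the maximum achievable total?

Meeting every minimum uses 10+30+20+20 = 80 k$, leaving 90.
Order the labs by papers per k$: Lab B 15 > Lab R 9 > Lab E 5 > Lab Q 2.
Lab B: +60 to 90 (cap) → 30 left.
Lab R: +30 (room for 140) → 50. Pool exhausted.
Total = 2×10 + 15×90 + 5×20 + 9×50 = 1920.

1920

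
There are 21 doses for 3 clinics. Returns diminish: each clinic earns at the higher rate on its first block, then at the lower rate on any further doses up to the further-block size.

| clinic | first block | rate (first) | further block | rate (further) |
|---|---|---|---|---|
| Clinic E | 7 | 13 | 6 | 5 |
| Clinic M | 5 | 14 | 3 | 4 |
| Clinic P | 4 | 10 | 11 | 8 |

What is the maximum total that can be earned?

241

Order all 6 blocks by rate: Clinic M/tier1 14 > Clinic E/tier1 13 > Clinic P/tier1 10 > Clinic P/tier2 8 > Clinic E/tier2 5 > Clinic M/tier2 4.
Fill Clinic M tier1 block (5 at 14) → 16 left.
Clinic E/tier1 (13): +7 → 9 left.
Clinic P tier1 at 10: fill all 4 → 5 left.
5 remain; put them into Clinic P tier2 at 8.
Total = 14×5 + 13×7 + 10×4 + 8×5 = 241.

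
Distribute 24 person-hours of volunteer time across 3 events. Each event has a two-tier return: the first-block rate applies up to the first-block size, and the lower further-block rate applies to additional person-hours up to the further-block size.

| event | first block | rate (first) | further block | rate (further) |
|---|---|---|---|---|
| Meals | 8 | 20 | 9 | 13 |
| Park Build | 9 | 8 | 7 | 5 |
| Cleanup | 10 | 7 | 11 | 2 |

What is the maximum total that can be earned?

333

Order all 6 blocks by rate: Meals/tier1 20 > Meals/tier2 13 > Park Build/tier1 8 > Cleanup/tier1 7 > Park Build/tier2 5 > Cleanup/tier2 2.
Fill Meals tier1 block (8 at 20) ; 16 left.
Meals/tier2 (13): +9 ; 7 left.
Park Build/tier1: +7 of 9 at 8; pool empty.
Total = 20×8 + 13×9 + 8×7 = 333.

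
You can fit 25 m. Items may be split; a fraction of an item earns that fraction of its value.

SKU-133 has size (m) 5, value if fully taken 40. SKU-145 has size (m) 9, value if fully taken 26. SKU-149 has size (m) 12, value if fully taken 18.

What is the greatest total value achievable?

82.5

Sort by value density: SKU-133 40/5≈8, SKU-145 26/9≈2.89, SKU-149 18/12≈1.5.
SKU-133: take in full, 5 m for value 40 — 20 left.
SKU-145: take in full, 9 m for value 26 — 11 left.
Fill the last 11 m with part of SKU-149: 11/12 of it earns 16.5.
Total value = 82.5.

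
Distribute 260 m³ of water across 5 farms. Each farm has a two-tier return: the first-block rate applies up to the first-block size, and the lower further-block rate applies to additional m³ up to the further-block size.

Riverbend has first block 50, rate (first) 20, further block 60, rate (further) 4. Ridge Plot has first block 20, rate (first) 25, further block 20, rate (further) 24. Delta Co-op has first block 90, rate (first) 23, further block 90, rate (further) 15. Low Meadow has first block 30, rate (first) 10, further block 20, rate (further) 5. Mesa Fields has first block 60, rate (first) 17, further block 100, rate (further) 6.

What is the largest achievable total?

Treat each block as its own option and order by rate: Ridge Plot/tier1 25 > Ridge Plot/tier2 24 > Delta Co-op/tier1 23 > Riverbend/tier1 20 > Mesa Fields/tier1 17 > Delta Co-op/tier2 15 > Low Meadow/tier1 10 > Mesa Fields/tier2 6 > Low Meadow/tier2 5 > Riverbend/tier2 4.
Ridge Plot tier1 at 25: fill all 20 — 240 left.
Ridge Plot tier2 at 24: fill all 20 — 220 left.
Fill Delta Co-op tier1 block (90 at 23) — 130 left.
Riverbend tier1 at 20: fill all 50 — 80 left.
Fill Mesa Fields tier1 block (60 at 17) — 20 left.
Delta Co-op/tier2: +20 of 90 at 15; pool empty.
Total = 25×20 + 24×20 + 23×90 + 20×50 + 17×60 + 15×20 = 5370.

5370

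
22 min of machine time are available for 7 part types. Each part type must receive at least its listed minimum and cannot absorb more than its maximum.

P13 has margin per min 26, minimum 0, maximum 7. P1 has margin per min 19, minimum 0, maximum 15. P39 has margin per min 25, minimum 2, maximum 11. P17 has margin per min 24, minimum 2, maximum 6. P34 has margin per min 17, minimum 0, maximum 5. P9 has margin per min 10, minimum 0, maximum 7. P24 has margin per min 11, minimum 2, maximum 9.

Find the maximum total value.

Meeting every minimum uses 0+0+2+2+0+0+2 = 6 min, leaving 16.
Rank by margin per min: P13 26 > P39 25 > P17 24 > P1 19 > P34 17 > P24 11 > P9 10.
Give P13 7 more to hit its cap of 7 ; 9 left.
P39: +9 to 11 (cap) ; 0 left.
Total = 26×7 + 25×11 + 24×2 + 11×2 = 527.

527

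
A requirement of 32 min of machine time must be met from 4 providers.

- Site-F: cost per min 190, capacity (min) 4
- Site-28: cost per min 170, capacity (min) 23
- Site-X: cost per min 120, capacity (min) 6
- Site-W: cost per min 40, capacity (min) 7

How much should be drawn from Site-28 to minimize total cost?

19

Use providers in increasing cost order.
Site-W (40): use full 7 — 25 min to go.
Site-X (120): use full 6 — 19 min to go.
Site-28 (170): take the remaining 19 — done.
Site-F: unused.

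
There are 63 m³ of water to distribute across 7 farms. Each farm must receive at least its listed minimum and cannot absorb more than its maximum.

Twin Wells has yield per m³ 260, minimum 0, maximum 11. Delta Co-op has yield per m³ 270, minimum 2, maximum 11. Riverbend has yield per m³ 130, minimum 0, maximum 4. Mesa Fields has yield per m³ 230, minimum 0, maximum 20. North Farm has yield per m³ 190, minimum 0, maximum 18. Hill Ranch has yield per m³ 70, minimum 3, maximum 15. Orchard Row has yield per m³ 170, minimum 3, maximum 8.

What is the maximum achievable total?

14000

Meeting every minimum uses 0+2+0+0+0+3+3 = 8 m³, leaving 55.
Highest yield per m³ first: Delta Co-op 270 > Twin Wells 260 > Mesa Fields 230 > North Farm 190 > Orchard Row 170 > Riverbend 130 > Hill Ranch 70.
Delta Co-op takes 9 more to reach its cap of 11 → 46 left.
Give Twin Wells 11 more to hit its cap of 11 → 35 left.
Mesa Fields takes 20 more to reach its cap of 20 → 15 left.
North Farm: +15 (room for 18) → 15. Pool exhausted.
Total = 260×11 + 270×11 + 230×20 + 190×15 + 70×3 + 170×3 = 14000.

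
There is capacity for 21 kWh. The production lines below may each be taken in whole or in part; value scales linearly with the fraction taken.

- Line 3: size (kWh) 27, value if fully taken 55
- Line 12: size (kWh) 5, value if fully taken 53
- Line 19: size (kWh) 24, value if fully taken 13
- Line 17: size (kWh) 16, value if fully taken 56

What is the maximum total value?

Rank by value-to-size ratio: Line 12 53/5≈10.6, Line 17 56/16≈3.5, Line 3 55/27≈2.04, Line 19 13/24≈0.542.
All 5 kWh of Line 12 fit (value 53) — 16 remain.
Take all of Line 17 (16 kWh, value 56) — 0 kWh left.
Total value = 109.

109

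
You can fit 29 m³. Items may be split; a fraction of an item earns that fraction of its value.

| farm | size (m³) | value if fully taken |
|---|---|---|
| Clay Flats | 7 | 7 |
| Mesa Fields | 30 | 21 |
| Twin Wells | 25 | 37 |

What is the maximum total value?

41

Rank by value-to-size ratio: Twin Wells 37/25≈1.48, Clay Flats 7/7≈1, Mesa Fields 21/30≈0.7.
All 25 m³ of Twin Wells fit (value 37) ; 4 remain.
Fill the last 4 m³ with part of Clay Flats: 4/7 of it earns 4.
Total value = 41.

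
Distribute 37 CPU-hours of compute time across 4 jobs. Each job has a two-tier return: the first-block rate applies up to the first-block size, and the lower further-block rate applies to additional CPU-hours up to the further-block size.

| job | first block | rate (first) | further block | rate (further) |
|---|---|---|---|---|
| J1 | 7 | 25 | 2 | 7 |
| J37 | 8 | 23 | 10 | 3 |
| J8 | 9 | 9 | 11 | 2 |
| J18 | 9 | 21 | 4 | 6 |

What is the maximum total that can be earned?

Order all 8 blocks by rate: J1/tier1 25 > J37/tier1 23 > J18/tier1 21 > J8/tier1 9 > J1/tier2 7 > J18/tier2 6 > J37/tier2 3 > J8/tier2 2.
J1/tier1 (25): +7 — 30 left.
J37 tier1 at 23: fill all 8 — 22 left.
J18 tier1 at 21: fill all 9 — 13 left.
J8/tier1 (9): +9 — 4 left.
J1/tier2 (7): +2 — 2 left.
2 remain; put them into J18 tier2 at 6.
Total = 25×7 + 23×8 + 21×9 + 9×9 + 7×2 + 6×2 = 655.

655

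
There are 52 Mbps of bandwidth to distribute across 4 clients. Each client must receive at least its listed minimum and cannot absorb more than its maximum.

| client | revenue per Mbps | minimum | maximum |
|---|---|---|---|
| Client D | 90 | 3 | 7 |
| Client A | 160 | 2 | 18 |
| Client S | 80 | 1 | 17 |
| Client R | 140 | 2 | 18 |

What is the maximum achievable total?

Meeting every minimum uses 3+2+1+2 = 8 Mbps, leaving 44.
Order the clients by revenue per Mbps: Client A 160 > Client R 140 > Client D 90 > Client S 80.
Client A: +16 to 18 (cap) → 28 left.
Client R: +16 to 18 (cap) → 12 left.
Give Client D 4 more to hit its cap of 7 → 8 left.
Only 8 left; Client S takes them to reach 9.
Total = 90×7 + 160×18 + 80×9 + 140×18 = 6750.

6750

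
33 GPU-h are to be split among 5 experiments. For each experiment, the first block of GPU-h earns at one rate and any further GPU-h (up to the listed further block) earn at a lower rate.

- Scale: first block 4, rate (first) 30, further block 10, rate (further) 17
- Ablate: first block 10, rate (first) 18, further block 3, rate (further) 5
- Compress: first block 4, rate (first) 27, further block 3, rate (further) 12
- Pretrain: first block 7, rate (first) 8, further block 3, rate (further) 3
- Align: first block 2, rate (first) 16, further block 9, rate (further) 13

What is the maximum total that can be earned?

649

Order all 10 blocks by rate: Scale/first 30 > Compress/first 27 > Ablate/first 18 > Scale/second 17 > Align/first 16 > Align/second 13 > Compress/second 12 > Pretrain/first 8 > Ablate/second 5 > Pretrain/second 3.
Scale/first (30): +4 — 29 left.
Compress first at 27: fill all 4 — 25 left.
Ablate/first (18): +10 — 15 left.
Scale/second (17): +10 — 5 left.
Align first at 16: fill all 2 — 3 left.
3 remain; put them into Align second at 13.
Total = 30×4 + 27×4 + 18×10 + 17×10 + 16×2 + 13×3 = 649.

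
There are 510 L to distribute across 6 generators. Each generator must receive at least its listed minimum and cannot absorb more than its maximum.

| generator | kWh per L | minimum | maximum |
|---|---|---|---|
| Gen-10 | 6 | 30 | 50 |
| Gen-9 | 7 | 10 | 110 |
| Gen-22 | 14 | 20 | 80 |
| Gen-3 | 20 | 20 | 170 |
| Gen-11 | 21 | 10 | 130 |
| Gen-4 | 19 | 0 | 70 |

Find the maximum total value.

8970

Meeting every minimum uses 30+10+20+20+10+0 = 90 L, leaving 420.
Order the generators by kWh per L: Gen-11 21 > Gen-3 20 > Gen-4 19 > Gen-22 14 > Gen-9 7 > Gen-10 6.
Give Gen-11 120 more to hit its cap of 130 ; 300 left.
Gen-3 takes 150 more to reach its cap of 170 ; 150 left.
Gen-4 takes 70 more to reach its cap of 70 ; 80 left.
Gen-22 takes 60 more to reach its cap of 80 ; 20 left.
Gen-9: +20 (room for 100) → 30. Pool exhausted.
Total = 6×30 + 7×30 + 14×80 + 20×170 + 21×130 + 19×70 = 8970.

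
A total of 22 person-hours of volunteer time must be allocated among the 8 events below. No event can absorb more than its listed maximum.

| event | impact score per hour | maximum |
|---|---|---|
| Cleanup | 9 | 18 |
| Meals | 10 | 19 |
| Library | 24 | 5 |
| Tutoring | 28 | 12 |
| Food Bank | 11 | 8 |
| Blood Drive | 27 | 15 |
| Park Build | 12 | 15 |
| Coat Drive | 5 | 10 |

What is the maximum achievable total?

Rank by impact score per hour: Tutoring 28 > Blood Drive 27 > Library 24 > Park Build 12 > Food Bank 11 > Meals 10 > Cleanup 9 > Coat Drive 5.
Tutoring takes 12 to reach its cap of 12 — 10 left.
Blood Drive: +10 (room for 15) → 10. Pool exhausted.
Total = 28×12 + 27×10 = 606.

606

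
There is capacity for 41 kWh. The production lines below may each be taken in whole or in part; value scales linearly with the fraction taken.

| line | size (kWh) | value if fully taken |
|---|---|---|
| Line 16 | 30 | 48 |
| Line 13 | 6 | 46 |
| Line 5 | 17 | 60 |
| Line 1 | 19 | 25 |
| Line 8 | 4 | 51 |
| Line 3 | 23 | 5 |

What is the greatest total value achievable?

Best value per unit of size first: Line 8 51/4≈12.8, Line 13 46/6≈7.67, Line 5 60/17≈3.53, Line 16 48/30≈1.6, Line 1 25/19≈1.32, Line 3 5/23≈0.217.
All 4 kWh of Line 8 fit (value 51) ; 37 remain.
Line 13: take in full, 6 kWh for value 46 ; 31 left.
Line 5: take in full, 17 kWh for value 60 ; 14 left.
Only 14 kWh remain; take 14/30 of Line 16 for value 48×14/30 = 22.4.
Total value = 179.4.

179.4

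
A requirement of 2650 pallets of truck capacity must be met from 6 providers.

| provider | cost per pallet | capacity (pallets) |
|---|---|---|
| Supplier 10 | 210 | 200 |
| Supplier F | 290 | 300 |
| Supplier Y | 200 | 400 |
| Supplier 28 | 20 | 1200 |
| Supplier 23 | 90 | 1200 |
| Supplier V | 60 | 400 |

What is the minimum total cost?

Fill from the cheapest provider first.
Supplier 28 (20): use full 1200 ; 1450 pallets to go.
Supplier V at 60: take all 400 pallets ; 1050 still needed.
Supplier 23 (90): take the remaining 1050 ; done.
Supplier Y, Supplier 10, Supplier F: unused.
Cost = 1200×20 + 400×60 + 1050×90 = 142500.

142500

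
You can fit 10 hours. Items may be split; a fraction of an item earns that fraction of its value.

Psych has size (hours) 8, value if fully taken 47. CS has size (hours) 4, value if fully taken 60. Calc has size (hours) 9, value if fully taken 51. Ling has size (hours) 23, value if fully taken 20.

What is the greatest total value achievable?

95.25

Rank by value-to-size ratio: CS 60/4≈15, Psych 47/8≈5.88, Calc 51/9≈5.67, Ling 20/23≈0.87.
Take all of CS (4 hours, value 60) → 6 hours left.
Only 6 hours remain; take 6/8 of Psych for value 47×6/8 = 35.25.
Total value = 95.25.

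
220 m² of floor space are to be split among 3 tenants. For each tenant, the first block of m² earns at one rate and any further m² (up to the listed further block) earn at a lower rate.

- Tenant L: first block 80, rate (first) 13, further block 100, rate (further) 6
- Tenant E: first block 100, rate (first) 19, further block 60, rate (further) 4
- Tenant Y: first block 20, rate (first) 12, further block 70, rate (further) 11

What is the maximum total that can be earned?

Treat each block as its own option and order by rate: Tenant E/T1 19 > Tenant L/T1 13 > Tenant Y/T1 12 > Tenant Y/T2 11 > Tenant L/T2 6 > Tenant E/T2 4.
Tenant E T1 at 19: fill all 100 ; 120 left.
Tenant L/T1 (13): +80 ; 40 left.
Tenant Y/T1 (12): +20 ; 20 left.
20 remain; put them into Tenant Y T2 at 11.
Total = 19×100 + 13×80 + 12×20 + 11×20 = 3400.

3400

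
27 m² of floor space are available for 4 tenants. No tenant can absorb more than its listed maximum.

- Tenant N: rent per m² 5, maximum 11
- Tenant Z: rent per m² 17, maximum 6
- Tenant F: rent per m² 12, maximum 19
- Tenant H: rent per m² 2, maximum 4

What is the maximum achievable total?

340

Order the tenants by rent per m²: Tenant Z 17 > Tenant F 12 > Tenant N 5 > Tenant H 2.
Give Tenant Z 6 to hit its cap of 6 → 21 left.
Give Tenant F 19 to hit its cap of 19 → 2 left.
Tenant N has room for 11 but only 2 remain, so it gets 2.
Total = 5×2 + 17×6 + 12×19 = 340.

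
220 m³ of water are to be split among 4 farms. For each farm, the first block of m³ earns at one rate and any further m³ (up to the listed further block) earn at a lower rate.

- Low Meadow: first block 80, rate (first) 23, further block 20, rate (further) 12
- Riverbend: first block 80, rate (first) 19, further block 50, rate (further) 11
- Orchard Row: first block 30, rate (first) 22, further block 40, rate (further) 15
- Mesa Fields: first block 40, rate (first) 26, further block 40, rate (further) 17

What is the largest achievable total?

Order all 8 blocks by rate: Mesa Fields/first 26 > Low Meadow/first 23 > Orchard Row/first 22 > Riverbend/first 19 > Mesa Fields/second 17 > Orchard Row/second 15 > Low Meadow/second 12 > Riverbend/second 11.
Mesa Fields/first (26): +40 → 180 left.
Low Meadow first at 23: fill all 80 → 100 left.
Orchard Row/first (22): +30 → 70 left.
70 remain; put them into Riverbend first at 19.
Total = 26×40 + 23×80 + 22×30 + 19×70 = 4870.

4870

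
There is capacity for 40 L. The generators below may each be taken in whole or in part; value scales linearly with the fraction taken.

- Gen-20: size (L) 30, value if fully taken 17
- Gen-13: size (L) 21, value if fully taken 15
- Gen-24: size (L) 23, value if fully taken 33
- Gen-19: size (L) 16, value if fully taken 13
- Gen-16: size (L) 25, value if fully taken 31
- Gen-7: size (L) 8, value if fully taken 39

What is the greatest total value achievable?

83.16

Sort by value density: Gen-7 39/8≈4.88, Gen-24 33/23≈1.43, Gen-16 31/25≈1.24, Gen-19 13/16≈0.812, Gen-13 15/21≈0.714, Gen-20 17/30≈0.567.
Gen-7: take in full, 8 L for value 39 → 32 left.
Take all of Gen-24 (23 L, value 33) → 9 L left.
Only 9 L remain; take 9/25 of Gen-16 for value 31×9/25 = 11.16.
Total value = 83.16.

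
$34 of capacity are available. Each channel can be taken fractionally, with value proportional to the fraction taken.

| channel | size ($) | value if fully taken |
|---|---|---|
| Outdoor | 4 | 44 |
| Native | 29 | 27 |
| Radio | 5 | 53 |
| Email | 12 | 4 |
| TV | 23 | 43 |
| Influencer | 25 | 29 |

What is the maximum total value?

142.32

Rank by value-to-size ratio: Outdoor 44/4≈11, Radio 53/5≈10.6, TV 43/23≈1.87, Influencer 29/25≈1.16, Native 27/29≈0.931, Email 4/12≈0.333.
Take all of Outdoor (4 $, value 44) — 30 $ left.
All 5 $ of Radio fit (value 53) — 25 remain.
TV: take in full, 23 $ for value 43 — 2 left.
2 $ left: a 2/25 share of Influencer gives 29×2/25 = 2.32.
Total value = 142.32.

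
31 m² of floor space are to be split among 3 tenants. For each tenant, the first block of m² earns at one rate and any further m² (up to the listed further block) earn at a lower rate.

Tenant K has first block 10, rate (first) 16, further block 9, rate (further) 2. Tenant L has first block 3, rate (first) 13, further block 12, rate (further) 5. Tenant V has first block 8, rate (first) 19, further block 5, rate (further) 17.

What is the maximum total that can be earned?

Order all 6 blocks by rate: Tenant V/tier1 19 > Tenant V/tier2 17 > Tenant K/tier1 16 > Tenant L/tier1 13 > Tenant L/tier2 5 > Tenant K/tier2 2.
Tenant V/tier1 (19): +8 ; 23 left.
Fill Tenant V tier2 block (5 at 17) ; 18 left.
Tenant K/tier1 (16): +10 ; 8 left.
Tenant L tier1 at 13: fill all 3 ; 5 left.
5 remain; put them into Tenant L tier2 at 5.
Total = 19×8 + 17×5 + 16×10 + 13×3 + 5×5 = 461.

461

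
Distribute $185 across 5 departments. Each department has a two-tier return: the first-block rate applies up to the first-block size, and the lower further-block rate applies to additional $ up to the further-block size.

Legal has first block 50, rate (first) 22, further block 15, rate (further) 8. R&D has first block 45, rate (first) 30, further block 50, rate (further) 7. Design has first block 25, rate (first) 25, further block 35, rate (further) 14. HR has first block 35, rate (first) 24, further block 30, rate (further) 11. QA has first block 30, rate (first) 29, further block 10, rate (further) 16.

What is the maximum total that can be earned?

4785

Treat each block as its own option and order by rate: R&D/T1 30 > QA/T1 29 > Design/T1 25 > HR/T1 24 > Legal/T1 22 > QA/T2 16 > Design/T2 14 > HR/T2 11 > Legal/T2 8 > R&D/T2 7.
R&D/T1 (30): +45 → 140 left.
Fill QA T1 block (30 at 29) → 110 left.
Fill Design T1 block (25 at 25) → 85 left.
Fill HR T1 block (35 at 24) → 50 left.
Fill Legal T1 block (50 at 22) → 0 left.
Total = 30×45 + 29×30 + 25×25 + 24×35 + 22×50 = 4785.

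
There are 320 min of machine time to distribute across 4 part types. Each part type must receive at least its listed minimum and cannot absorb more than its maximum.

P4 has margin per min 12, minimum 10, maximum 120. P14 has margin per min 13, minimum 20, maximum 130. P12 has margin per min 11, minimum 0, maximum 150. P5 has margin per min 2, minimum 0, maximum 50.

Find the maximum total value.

Meeting every minimum uses 10+20+0+0 = 30 min, leaving 290.
Highest margin per min first: P14 13 > P4 12 > P12 11 > P5 2.
P14: +110 to 130 (cap) ; 180 left.
P4 takes 110 more to reach its cap of 120 ; 70 left.
P12: +70 (room for 150) → 70. Pool exhausted.
Total = 12×120 + 13×130 + 11×70 = 3900.

3900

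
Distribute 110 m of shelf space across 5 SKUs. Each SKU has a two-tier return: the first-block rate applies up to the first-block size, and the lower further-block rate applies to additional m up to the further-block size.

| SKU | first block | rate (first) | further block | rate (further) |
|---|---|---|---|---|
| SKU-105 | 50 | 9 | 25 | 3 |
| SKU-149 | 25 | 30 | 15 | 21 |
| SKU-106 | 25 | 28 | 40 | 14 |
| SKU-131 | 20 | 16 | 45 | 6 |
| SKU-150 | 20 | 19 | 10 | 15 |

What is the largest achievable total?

Order all 10 blocks by rate: SKU-149/first 30 > SKU-106/first 28 > SKU-149/second 21 > SKU-150/first 19 > SKU-131/first 16 > SKU-150/second 15 > SKU-106/second 14 > SKU-105/first 9 > SKU-131/second 6 > SKU-105/second 3.
SKU-149 first at 30: fill all 25 ; 85 left.
SKU-106/first (28): +25 ; 60 left.
Fill SKU-149 second block (15 at 21) ; 45 left.
SKU-150 first at 19: fill all 20 ; 25 left.
SKU-131 first at 16: fill all 20 ; 5 left.
SKU-150 second at 15: only 5 left, fill 5.
Total = 30×25 + 28×25 + 21×15 + 19×20 + 16×20 + 15×5 = 2540.

2540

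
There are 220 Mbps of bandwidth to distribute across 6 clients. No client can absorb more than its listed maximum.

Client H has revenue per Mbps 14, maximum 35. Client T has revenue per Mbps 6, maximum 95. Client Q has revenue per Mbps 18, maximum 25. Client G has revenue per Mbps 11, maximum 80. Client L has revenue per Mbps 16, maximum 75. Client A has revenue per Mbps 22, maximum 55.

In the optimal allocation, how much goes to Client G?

30

Rank by revenue per Mbps: Client A 22 > Client Q 18 > Client L 16 > Client H 14 > Client G 11 > Client T 6.
Client A: +55 to 55 (cap) ; 165 left.
Give Client Q 25 to hit its cap of 25 ; 140 left.
Client L takes 75 to reach its cap of 75 ; 65 left.
Client H: +35 to 35 (cap) ; 30 left.
Only 30 left; Client G takes them to reach 30.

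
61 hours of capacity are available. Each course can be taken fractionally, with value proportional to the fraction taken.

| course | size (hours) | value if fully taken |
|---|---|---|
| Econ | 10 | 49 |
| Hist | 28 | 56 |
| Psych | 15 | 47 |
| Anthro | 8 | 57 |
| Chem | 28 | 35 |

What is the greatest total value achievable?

Rank by value-to-size ratio: Anthro 57/8≈7.12, Econ 49/10≈4.9, Psych 47/15≈3.13, Hist 56/28≈2, Chem 35/28≈1.25.
Anthro: take in full, 8 hours for value 57 → 53 left.
All 10 hours of Econ fit (value 49) → 43 remain.
Take all of Psych (15 hours, value 47) → 28 hours left.
Take all of Hist (28 hours, value 56) → 0 hours left.
Total value = 209.

209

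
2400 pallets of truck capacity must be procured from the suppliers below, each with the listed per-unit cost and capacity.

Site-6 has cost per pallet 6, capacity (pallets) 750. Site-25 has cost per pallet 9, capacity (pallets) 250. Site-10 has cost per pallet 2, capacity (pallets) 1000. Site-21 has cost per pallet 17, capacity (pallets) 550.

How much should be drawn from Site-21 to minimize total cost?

Cheapest first:
Site-10 at 2: take all 1000 pallets → 1400 still needed.
Take 750 from Site-6 at 6 → need 650 more.
Take 250 from Site-25 at 9 → need 400 more.
Site-21 at 17: take 400 of its 550 → requirement met.

400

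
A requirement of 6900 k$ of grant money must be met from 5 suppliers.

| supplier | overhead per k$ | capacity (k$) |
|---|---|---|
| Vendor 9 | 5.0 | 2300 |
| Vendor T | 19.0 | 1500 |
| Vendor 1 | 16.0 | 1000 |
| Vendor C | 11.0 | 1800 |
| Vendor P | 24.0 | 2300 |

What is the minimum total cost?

83000

Use suppliers in increasing cost order.
Take 2300 from Vendor 9 at 5.0 — need 4600 more.
Take 1800 from Vendor C at 11.0 — need 2800 more.
Vendor 1 (16.0): use full 1000 — 1800 k$ to go.
Take 1500 from Vendor T at 19.0 — need 300 more.
Take 300 from Vendor P at 24.0 to finish.
Cost = 2300×5.0 + 1800×11.0 + 1000×16.0 + 1500×19.0 + 300×24.0 = 83000.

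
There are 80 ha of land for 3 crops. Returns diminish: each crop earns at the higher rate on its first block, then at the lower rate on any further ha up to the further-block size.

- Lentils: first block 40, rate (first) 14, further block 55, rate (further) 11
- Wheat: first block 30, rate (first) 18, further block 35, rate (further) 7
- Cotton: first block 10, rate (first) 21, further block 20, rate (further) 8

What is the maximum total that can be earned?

Treat each block as its own option and order by rate: Cotton/first 21 > Wheat/first 18 > Lentils/first 14 > Lentils/second 11 > Cotton/second 8 > Wheat/second 7.
Cotton/first (21): +10 → 70 left.
Wheat first at 18: fill all 30 → 40 left.
Lentils first at 14: fill all 40 → 0 left.
Total = 21×10 + 18×30 + 14×40 = 1310.

1310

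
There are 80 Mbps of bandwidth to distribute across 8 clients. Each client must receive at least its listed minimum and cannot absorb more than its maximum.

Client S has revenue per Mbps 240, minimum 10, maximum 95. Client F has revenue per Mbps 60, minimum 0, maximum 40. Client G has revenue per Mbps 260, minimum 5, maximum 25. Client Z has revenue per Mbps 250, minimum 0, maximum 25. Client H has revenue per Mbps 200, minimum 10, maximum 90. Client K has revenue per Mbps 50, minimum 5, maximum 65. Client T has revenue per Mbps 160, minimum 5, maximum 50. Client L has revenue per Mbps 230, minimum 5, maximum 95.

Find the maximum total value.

18100

Meeting every minimum uses 10+0+5+0+10+5+5+5 = 40 Mbps, leaving 40.
Highest revenue per Mbps first: Client G 260 > Client Z 250 > Client S 240 > Client L 230 > Client H 200 > Client T 160 > Client F 60 > Client K 50.
Client G: +20 to 25 (cap) — 20 left.
Only 20 left; Client Z takes them to reach 20.
Total = 240×10 + 260×25 + 250×20 + 200×10 + 50×5 + 160×5 + 230×5 = 18100.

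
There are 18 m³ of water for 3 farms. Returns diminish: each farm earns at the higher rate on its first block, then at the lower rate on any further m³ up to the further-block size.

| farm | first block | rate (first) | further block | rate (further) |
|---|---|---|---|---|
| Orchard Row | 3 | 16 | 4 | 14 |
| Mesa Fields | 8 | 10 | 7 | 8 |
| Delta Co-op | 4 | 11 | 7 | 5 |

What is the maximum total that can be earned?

218

Rank every tier by rate: Orchard Row/tier1 16 > Orchard Row/tier2 14 > Delta Co-op/tier1 11 > Mesa Fields/tier1 10 > Mesa Fields/tier2 8 > Delta Co-op/tier2 5.
Orchard Row tier1 at 16: fill all 3 ; 15 left.
Fill Orchard Row tier2 block (4 at 14) ; 11 left.
Fill Delta Co-op tier1 block (4 at 11) ; 7 left.
Mesa Fields/tier1: +7 of 8 at 10; pool empty.
Total = 16×3 + 14×4 + 11×4 + 10×7 = 218.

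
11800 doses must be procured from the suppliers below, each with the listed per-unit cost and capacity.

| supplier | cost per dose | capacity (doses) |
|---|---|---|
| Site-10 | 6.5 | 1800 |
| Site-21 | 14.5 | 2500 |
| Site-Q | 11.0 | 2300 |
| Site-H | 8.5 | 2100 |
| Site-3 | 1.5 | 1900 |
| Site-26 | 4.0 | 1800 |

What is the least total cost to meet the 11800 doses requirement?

Cheapest first:
Site-3 (1.5): use full 1900 ; 9900 doses to go.
Take 1800 from Site-26 at 4.0 ; need 8100 more.
Take 1800 from Site-10 at 6.5 ; need 6300 more.
Take 2100 from Site-H at 8.5 ; need 4200 more.
Site-Q at 11.0: take all 2300 doses ; 1900 still needed.
Site-21 at 14.5: take 1900 of its 2500 ; requirement met.
Cost = 1900×1.5 + 1800×4.0 + 1800×6.5 + 2100×8.5 + 2300×11.0 + 1900×14.5 = 92450.

92450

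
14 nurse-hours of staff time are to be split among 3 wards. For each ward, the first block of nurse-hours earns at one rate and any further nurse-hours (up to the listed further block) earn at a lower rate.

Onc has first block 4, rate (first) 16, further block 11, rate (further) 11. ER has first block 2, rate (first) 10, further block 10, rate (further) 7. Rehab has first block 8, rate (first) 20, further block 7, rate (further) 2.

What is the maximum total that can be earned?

246

Treat each block as its own option and order by rate: Rehab/T1 20 > Onc/T1 16 > Onc/T2 11 > ER/T1 10 > ER/T2 7 > Rehab/T2 2.
Rehab/T1 (20): +8 ; 6 left.
Fill Onc T1 block (4 at 16) ; 2 left.
Onc/T2: +2 of 11 at 11; pool empty.
Total = 20×8 + 16×4 + 11×2 = 246.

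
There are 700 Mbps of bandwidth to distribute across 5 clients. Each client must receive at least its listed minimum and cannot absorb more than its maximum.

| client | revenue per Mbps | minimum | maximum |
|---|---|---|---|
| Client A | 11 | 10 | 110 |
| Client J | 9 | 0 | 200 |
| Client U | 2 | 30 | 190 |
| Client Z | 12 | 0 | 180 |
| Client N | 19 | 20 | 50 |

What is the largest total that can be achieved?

6440

Meeting every minimum uses 10+0+30+0+20 = 60 Mbps, leaving 640.
Order the clients by revenue per Mbps: Client N 19 > Client Z 12 > Client A 11 > Client J 9 > Client U 2.
Client N takes 30 more to reach its cap of 50 ; 610 left.
Give Client Z 180 more to hit its cap of 180 ; 430 left.
Client A takes 100 more to reach its cap of 110 ; 330 left.
Client J: +200 to 200 (cap) ; 130 left.
Client U has room for 160 more but only 130 remain, so it gets 160.
Total = 11×110 + 9×200 + 2×160 + 12×180 + 19×50 = 6440.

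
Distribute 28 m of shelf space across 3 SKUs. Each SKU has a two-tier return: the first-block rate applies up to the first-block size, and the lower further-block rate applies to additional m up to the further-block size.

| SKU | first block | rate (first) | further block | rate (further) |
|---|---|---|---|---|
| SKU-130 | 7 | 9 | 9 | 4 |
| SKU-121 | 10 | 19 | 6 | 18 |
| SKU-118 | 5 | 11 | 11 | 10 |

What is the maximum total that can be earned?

Order all 6 blocks by rate: SKU-121/T1 19 > SKU-121/T2 18 > SKU-118/T1 11 > SKU-118/T2 10 > SKU-130/T1 9 > SKU-130/T2 4.
Fill SKU-121 T1 block (10 at 19) ; 18 left.
Fill SKU-121 T2 block (6 at 18) ; 12 left.
SKU-118/T1 (11): +5 ; 7 left.
7 remain; put them into SKU-118 T2 at 10.
Total = 19×10 + 18×6 + 11×5 + 10×7 = 423.

423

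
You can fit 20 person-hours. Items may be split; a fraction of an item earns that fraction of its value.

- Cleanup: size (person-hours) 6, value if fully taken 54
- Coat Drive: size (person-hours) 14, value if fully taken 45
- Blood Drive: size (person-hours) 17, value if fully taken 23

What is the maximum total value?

99

Sort by value density: Cleanup 54/6≈9, Coat Drive 45/14≈3.21, Blood Drive 23/17≈1.35.
Cleanup: take in full, 6 person-hours for value 54 ; 14 left.
Take all of Coat Drive (14 person-hours, value 45) ; 0 person-hours left.
Total value = 99.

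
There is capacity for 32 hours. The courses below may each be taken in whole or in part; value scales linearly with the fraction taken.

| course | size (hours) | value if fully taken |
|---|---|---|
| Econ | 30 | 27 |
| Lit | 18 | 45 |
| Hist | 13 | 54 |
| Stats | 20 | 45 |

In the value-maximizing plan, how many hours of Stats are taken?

Sort by value density: Hist 54/13≈4.15, Lit 45/18≈2.5, Stats 45/20≈2.25, Econ 27/30≈0.9.
Take all of Hist (13 hours, value 54) — 19 hours left.
All 18 hours of Lit fit (value 45) — 1 remain.
Only 1 hours remain; take 1/20 of Stats for value 45×1/20 = 2.25.

1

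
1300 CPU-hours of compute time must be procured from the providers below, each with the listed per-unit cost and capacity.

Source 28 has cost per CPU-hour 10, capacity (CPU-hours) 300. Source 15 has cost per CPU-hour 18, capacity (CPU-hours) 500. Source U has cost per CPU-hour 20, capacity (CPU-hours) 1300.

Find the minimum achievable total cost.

Fill from the cheapest provider first.
Take 300 from Source 28 at 10 ; need 1000 more.
Source 15 (18): use full 500 ; 500 CPU-hours to go.
Source U at 20: take 500 of its 1300 ; requirement met.
Cost = 300×10 + 500×18 + 500×20 = 22000.

22000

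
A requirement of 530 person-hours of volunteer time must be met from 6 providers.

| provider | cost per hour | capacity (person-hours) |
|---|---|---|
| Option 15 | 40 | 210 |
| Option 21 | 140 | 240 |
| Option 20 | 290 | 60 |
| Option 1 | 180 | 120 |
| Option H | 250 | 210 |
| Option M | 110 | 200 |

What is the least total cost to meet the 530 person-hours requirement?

47200

Use providers in increasing cost order.
Take 210 from Option 15 at 40 ; need 320 more.
Option M at 110: take all 200 person-hours ; 120 still needed.
Option 21 at 140: take 120 of its 240 ; requirement met.
Option 1, Option H, Option 20: unused.
Cost = 210×40 + 200×110 + 120×140 = 47200.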